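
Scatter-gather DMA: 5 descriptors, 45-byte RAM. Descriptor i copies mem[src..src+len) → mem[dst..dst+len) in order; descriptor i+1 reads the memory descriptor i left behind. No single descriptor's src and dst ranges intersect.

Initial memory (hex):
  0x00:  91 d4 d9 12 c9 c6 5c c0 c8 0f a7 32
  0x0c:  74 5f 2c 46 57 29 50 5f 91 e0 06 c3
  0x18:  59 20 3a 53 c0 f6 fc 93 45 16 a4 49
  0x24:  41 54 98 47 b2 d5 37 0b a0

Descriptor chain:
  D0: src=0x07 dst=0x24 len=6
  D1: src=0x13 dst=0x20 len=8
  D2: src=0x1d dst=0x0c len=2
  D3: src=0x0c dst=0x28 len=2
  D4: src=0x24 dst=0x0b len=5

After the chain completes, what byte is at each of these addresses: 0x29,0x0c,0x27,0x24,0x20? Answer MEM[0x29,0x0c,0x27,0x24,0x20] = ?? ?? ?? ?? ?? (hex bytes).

MEM[0x29,0x0c,0x27,0x24,0x20] = fc 59 3a c3 5f

  after D0: wrote 6B at 0x24 = c0c80fa73274
  after D1: wrote 8B at 0x20 = 5f91e006c359203a
  after D2: wrote 2B at 0x0c = f6fc
  after D3: wrote 2B at 0x28 = f6fc
  after D4: wrote 5B at 0x0b = c359203af6
query mem[0x29]=0xfc, mem[0x0c]=0x59, mem[0x27]=0x3a, mem[0x24]=0xc3, mem[0x20]=0x5f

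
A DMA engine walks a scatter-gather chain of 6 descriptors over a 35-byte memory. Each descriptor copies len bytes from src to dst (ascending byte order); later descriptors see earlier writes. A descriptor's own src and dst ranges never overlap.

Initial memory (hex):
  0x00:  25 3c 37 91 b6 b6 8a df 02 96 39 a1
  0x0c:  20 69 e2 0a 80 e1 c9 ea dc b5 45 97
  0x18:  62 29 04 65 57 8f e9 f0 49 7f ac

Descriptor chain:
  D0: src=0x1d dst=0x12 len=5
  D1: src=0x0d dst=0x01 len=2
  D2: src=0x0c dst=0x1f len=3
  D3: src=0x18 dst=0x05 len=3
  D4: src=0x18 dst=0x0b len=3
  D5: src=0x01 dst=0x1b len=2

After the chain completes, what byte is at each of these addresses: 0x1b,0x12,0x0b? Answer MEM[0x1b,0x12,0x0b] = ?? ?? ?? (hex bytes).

[0] 0x1d->0x12 len=5 : 8f e9 f0 49 7f
[1] 0x0d->0x01 len=2 : 69 e2
[2] 0x0c->0x1f len=3 : 20 69 e2
[3] 0x18->0x05 len=3 : 62 29 04
[4] 0x18->0x0b len=3 : 62 29 04
[5] 0x01->0x1b len=2 : 69 e2
query mem[0x1b]=0x69, mem[0x12]=0x8f, mem[0x0b]=0x62

MEM[0x1b,0x12,0x0b] = 69 8f 62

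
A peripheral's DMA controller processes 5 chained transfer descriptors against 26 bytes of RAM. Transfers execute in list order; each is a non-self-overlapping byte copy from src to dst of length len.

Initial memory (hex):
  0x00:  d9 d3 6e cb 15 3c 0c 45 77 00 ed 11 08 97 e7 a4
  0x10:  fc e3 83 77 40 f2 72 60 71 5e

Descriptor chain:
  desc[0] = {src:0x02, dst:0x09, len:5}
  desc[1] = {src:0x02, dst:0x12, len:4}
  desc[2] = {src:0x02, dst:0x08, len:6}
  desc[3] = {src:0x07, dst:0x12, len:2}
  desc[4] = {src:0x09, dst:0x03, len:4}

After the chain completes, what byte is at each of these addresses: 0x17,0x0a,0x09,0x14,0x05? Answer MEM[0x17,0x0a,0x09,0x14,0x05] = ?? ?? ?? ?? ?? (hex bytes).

MEM[0x17,0x0a,0x09,0x14,0x05] = 60 15 cb 15 3c

D0: mem[0x09..0x0d] <- [6e cb 15 3c 0c]
D1: mem[0x12..0x15] <- [6e cb 15 3c]
D2: mem[0x08..0x0d] <- [6e cb 15 3c 0c 45]
D3: mem[0x12..0x13] <- [45 6e]
D4: mem[0x03..0x06] <- [cb 15 3c 0c]
query mem[0x17]=0x60, mem[0x0a]=0x15, mem[0x09]=0xcb, mem[0x14]=0x15, mem[0x05]=0x3c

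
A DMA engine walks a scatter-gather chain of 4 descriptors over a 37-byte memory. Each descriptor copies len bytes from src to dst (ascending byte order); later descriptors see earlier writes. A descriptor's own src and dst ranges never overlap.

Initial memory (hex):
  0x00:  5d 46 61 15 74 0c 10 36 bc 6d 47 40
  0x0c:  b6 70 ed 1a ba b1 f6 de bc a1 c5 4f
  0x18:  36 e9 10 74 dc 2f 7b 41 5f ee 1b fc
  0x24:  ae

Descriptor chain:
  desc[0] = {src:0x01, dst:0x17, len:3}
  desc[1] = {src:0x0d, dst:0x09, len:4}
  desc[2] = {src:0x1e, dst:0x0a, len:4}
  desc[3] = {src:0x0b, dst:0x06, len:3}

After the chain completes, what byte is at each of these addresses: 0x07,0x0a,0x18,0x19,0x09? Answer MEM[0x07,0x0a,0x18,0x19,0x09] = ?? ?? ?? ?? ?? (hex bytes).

MEM[0x07,0x0a,0x18,0x19,0x09] = 5f 7b 61 15 70

  after D0: wrote 3B at 0x17 = 466115
  after D1: wrote 4B at 0x09 = 70ed1aba
  after D2: wrote 4B at 0x0a = 7b415fee
  after D3: wrote 3B at 0x06 = 415fee
query mem[0x07]=0x5f, mem[0x0a]=0x7b, mem[0x18]=0x61, mem[0x19]=0x15, mem[0x09]=0x70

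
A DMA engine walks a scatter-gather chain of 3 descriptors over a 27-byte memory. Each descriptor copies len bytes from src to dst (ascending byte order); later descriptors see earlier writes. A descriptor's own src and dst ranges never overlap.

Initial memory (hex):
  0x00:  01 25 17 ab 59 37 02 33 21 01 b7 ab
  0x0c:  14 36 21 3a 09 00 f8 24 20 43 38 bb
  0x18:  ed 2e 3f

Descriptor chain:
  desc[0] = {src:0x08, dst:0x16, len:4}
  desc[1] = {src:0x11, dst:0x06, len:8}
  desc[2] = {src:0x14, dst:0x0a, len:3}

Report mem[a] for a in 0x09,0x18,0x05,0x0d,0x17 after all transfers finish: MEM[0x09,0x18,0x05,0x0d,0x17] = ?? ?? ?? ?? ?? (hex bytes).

MEM[0x09,0x18,0x05,0x0d,0x17] = 20 b7 37 b7 01

D0: mem[0x16..0x19] <- [21 01 b7 ab]
D1: mem[0x06..0x0d] <- [00 f8 24 20 43 21 01 b7]
D2: mem[0x0a..0x0c] <- [20 43 21]
query mem[0x09]=0x20, mem[0x18]=0xb7, mem[0x05]=0x37, mem[0x0d]=0xb7, mem[0x17]=0x01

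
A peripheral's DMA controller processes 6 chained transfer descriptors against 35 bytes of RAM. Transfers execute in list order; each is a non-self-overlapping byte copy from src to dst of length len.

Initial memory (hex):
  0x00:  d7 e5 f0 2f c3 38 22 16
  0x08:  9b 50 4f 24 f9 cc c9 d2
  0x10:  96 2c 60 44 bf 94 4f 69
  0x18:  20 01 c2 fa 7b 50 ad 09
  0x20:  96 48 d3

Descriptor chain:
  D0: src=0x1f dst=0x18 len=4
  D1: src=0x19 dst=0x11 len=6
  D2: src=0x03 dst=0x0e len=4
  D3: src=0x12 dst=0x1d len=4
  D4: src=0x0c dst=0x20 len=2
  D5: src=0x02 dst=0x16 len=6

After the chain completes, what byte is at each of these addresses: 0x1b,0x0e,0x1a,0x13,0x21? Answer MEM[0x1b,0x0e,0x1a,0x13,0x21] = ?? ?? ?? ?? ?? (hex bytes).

  after D0: wrote 4B at 0x18 = 099648d3
  after D1: wrote 6B at 0x11 = 9648d37b50ad
  after D2: wrote 4B at 0x0e = 2fc33822
  after D3: wrote 4B at 0x1d = 48d37b50
  after D4: wrote 2B at 0x20 = f9cc
  after D5: wrote 6B at 0x16 = f02fc3382216
query mem[0x1b]=0x16, mem[0x0e]=0x2f, mem[0x1a]=0x22, mem[0x13]=0xd3, mem[0x21]=0xcc

MEM[0x1b,0x0e,0x1a,0x13,0x21] = 16 2f 22 d3 cc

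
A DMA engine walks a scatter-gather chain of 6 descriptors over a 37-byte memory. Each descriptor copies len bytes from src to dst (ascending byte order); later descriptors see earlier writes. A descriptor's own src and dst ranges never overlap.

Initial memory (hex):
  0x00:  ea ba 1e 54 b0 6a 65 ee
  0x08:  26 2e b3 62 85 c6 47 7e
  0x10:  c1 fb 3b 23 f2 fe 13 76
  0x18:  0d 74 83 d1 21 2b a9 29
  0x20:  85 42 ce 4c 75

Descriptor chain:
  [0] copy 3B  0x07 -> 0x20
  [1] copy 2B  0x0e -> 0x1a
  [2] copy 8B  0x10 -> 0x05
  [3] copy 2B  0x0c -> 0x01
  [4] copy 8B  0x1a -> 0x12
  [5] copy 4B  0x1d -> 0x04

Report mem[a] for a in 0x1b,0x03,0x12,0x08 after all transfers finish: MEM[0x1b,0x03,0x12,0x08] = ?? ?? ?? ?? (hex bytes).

D0: mem[0x20..0x22] <- [ee 26 2e]
D1: mem[0x1a..0x1b] <- [47 7e]
D2: mem[0x05..0x0c] <- [c1 fb 3b 23 f2 fe 13 76]
D3: mem[0x01..0x02] <- [76 c6]
D4: mem[0x12..0x19] <- [47 7e 21 2b a9 29 ee 26]
D5: mem[0x04..0x07] <- [2b a9 29 ee]
query mem[0x1b]=0x7e, mem[0x03]=0x54, mem[0x12]=0x47, mem[0x08]=0x23

MEM[0x1b,0x03,0x12,0x08] = 7e 54 47 23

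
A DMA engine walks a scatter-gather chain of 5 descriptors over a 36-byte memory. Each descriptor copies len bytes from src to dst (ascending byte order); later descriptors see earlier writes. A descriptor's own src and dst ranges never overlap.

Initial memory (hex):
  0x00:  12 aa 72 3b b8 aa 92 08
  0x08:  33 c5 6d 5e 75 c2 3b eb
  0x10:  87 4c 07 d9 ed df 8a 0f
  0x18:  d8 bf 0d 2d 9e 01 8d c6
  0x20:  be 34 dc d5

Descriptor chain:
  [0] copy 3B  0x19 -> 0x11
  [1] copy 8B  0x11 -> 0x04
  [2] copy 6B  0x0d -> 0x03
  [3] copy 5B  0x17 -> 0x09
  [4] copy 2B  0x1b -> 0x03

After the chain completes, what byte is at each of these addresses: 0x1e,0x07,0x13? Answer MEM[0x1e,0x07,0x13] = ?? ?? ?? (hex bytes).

[0] 0x19->0x11 len=3 : bf 0d 2d
[1] 0x11->0x04 len=8 : bf 0d 2d ed df 8a 0f d8
[2] 0x0d->0x03 len=6 : c2 3b eb 87 bf 0d
[3] 0x17->0x09 len=5 : 0f d8 bf 0d 2d
[4] 0x1b->0x03 len=2 : 2d 9e
query mem[0x1e]=0x8d, mem[0x07]=0xbf, mem[0x13]=0x2d

MEM[0x1e,0x07,0x13] = 8d bf 2d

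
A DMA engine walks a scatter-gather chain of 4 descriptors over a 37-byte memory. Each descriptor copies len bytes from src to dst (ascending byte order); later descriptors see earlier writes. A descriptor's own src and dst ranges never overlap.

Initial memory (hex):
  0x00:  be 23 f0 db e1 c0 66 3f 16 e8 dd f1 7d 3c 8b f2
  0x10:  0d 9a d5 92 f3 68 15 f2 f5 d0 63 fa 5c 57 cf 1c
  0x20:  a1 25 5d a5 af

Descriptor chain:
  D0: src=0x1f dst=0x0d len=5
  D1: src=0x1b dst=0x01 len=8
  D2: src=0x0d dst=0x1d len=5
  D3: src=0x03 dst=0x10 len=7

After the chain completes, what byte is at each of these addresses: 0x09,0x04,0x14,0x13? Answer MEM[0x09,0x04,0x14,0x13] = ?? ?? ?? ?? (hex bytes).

MEM[0x09,0x04,0x14,0x13] = e8 cf 25 a1

D0: mem[0x0d..0x11] <- [1c a1 25 5d a5]
D1: mem[0x01..0x08] <- [fa 5c 57 cf 1c a1 25 5d]
D2: mem[0x1d..0x21] <- [1c a1 25 5d a5]
D3: mem[0x10..0x16] <- [57 cf 1c a1 25 5d e8]
query mem[0x09]=0xe8, mem[0x04]=0xcf, mem[0x14]=0x25, mem[0x13]=0xa1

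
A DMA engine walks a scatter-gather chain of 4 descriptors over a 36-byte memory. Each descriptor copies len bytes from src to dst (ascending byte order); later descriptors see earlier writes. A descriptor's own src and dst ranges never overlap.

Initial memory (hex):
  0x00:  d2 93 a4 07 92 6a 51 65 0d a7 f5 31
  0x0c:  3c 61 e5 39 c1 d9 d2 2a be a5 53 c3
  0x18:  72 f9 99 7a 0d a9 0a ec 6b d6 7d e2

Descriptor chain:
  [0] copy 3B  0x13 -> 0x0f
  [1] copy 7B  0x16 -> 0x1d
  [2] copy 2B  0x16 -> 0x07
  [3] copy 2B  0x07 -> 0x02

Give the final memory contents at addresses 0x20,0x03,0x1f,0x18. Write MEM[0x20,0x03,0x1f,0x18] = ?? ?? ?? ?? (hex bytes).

D0: mem[0x0f..0x11] <- [2a be a5]
D1: mem[0x1d..0x23] <- [53 c3 72 f9 99 7a 0d]
D2: mem[0x07..0x08] <- [53 c3]
D3: mem[0x02..0x03] <- [53 c3]
query mem[0x20]=0xf9, mem[0x03]=0xc3, mem[0x1f]=0x72, mem[0x18]=0x72

MEM[0x20,0x03,0x1f,0x18] = f9 c3 72 72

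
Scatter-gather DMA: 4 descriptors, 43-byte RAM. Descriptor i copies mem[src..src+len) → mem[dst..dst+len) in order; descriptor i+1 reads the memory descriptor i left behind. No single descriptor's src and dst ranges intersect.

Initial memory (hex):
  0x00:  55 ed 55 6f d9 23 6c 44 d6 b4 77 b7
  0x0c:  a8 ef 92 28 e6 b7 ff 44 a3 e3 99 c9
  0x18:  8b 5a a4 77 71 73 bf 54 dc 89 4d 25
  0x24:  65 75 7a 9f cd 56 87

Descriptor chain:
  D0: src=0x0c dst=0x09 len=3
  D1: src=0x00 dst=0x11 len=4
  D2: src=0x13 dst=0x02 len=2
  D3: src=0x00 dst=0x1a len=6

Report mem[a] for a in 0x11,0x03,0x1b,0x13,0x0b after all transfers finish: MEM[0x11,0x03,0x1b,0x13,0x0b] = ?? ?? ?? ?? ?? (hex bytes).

  after D0: wrote 3B at 0x09 = a8ef92
  after D1: wrote 4B at 0x11 = 55ed556f
  after D2: wrote 2B at 0x02 = 556f
  after D3: wrote 6B at 0x1a = 55ed556fd923
query mem[0x11]=0x55, mem[0x03]=0x6f, mem[0x1b]=0xed, mem[0x13]=0x55, mem[0x0b]=0x92

MEM[0x11,0x03,0x1b,0x13,0x0b] = 55 6f ed 55 92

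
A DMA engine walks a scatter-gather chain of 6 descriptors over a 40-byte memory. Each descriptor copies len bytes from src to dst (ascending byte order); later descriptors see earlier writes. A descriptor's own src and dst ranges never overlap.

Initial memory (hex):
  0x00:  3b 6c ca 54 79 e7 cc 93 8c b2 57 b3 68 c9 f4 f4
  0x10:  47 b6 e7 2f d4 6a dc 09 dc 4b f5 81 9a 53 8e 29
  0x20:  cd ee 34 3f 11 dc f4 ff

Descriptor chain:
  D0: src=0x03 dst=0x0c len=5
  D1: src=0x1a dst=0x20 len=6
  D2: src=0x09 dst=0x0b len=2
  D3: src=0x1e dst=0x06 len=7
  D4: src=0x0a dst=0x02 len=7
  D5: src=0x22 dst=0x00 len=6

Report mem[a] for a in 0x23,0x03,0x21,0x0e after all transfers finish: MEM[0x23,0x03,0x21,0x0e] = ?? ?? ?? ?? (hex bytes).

MEM[0x23,0x03,0x21,0x0e] = 53 29 81 e7

#0 dst[0x0c+5] := {0x54,0x79,0xe7,0xcc,0x93}
#1 dst[0x20+6] := {0xf5,0x81,0x9a,0x53,0x8e,0x29}
#2 dst[0x0b+2] := {0xb2,0x57}
#3 dst[0x06+7] := {0x8e,0x29,0xf5,0x81,0x9a,0x53,0x8e}
#4 dst[0x02+7] := {0x9a,0x53,0x8e,0x79,0xe7,0xcc,0x93}
#5 dst[0x00+6] := {0x9a,0x53,0x8e,0x29,0xf4,0xff}
query mem[0x23]=0x53, mem[0x03]=0x29, mem[0x21]=0x81, mem[0x0e]=0xe7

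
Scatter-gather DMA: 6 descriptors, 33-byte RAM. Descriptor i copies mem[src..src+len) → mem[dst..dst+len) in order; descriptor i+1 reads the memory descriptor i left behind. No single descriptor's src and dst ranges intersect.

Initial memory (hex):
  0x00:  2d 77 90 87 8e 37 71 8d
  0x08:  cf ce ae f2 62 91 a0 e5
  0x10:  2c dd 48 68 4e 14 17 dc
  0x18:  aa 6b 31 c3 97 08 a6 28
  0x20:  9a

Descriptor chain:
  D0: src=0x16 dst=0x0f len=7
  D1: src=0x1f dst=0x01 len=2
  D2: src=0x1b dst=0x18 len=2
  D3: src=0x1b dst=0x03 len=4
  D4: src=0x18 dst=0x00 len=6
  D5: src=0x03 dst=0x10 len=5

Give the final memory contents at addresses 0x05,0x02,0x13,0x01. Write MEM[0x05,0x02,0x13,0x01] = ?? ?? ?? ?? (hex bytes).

#0 dst[0x0f+7] := {0x17,0xdc,0xaa,0x6b,0x31,0xc3,0x97}
#1 dst[0x01+2] := {0x28,0x9a}
#2 dst[0x18+2] := {0xc3,0x97}
#3 dst[0x03+4] := {0xc3,0x97,0x08,0xa6}
#4 dst[0x00+6] := {0xc3,0x97,0x31,0xc3,0x97,0x08}
#5 dst[0x10+5] := {0xc3,0x97,0x08,0xa6,0x8d}
query mem[0x05]=0x08, mem[0x02]=0x31, mem[0x13]=0xa6, mem[0x01]=0x97

MEM[0x05,0x02,0x13,0x01] = 08 31 a6 97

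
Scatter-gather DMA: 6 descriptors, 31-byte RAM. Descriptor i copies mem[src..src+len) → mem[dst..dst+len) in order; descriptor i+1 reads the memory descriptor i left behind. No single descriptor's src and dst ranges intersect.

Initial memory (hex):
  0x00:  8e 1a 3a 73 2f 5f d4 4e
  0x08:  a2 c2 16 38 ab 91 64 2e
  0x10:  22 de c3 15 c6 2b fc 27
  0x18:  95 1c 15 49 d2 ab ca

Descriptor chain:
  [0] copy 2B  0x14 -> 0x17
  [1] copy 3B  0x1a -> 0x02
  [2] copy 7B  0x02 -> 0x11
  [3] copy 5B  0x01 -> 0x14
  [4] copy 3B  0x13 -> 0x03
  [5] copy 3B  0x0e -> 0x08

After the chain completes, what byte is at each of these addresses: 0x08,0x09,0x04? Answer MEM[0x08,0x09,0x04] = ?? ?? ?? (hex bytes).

MEM[0x08,0x09,0x04] = 64 2e 1a

#0 dst[0x17+2] := {0xc6,0x2b}
#1 dst[0x02+3] := {0x15,0x49,0xd2}
#2 dst[0x11+7] := {0x15,0x49,0xd2,0x5f,0xd4,0x4e,0xa2}
#3 dst[0x14+5] := {0x1a,0x15,0x49,0xd2,0x5f}
#4 dst[0x03+3] := {0xd2,0x1a,0x15}
#5 dst[0x08+3] := {0x64,0x2e,0x22}
query mem[0x08]=0x64, mem[0x09]=0x2e, mem[0x04]=0x1a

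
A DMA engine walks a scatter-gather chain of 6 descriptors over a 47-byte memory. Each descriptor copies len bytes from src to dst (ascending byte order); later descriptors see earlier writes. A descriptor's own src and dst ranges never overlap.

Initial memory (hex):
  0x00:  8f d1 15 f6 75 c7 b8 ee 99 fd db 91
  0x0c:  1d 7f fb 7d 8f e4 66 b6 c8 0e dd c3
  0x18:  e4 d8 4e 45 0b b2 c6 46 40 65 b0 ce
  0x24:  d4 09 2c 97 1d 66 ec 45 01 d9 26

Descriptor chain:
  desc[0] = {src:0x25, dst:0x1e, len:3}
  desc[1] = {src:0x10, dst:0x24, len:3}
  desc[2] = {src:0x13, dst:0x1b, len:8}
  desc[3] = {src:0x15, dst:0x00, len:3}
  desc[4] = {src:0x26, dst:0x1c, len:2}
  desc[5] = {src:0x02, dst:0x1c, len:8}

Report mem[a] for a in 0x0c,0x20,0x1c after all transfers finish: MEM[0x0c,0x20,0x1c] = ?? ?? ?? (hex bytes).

D0: mem[0x1e..0x20] <- [09 2c 97]
D1: mem[0x24..0x26] <- [8f e4 66]
D2: mem[0x1b..0x22] <- [b6 c8 0e dd c3 e4 d8 4e]
D3: mem[0x00..0x02] <- [0e dd c3]
D4: mem[0x1c..0x1d] <- [66 97]
D5: mem[0x1c..0x23] <- [c3 f6 75 c7 b8 ee 99 fd]
query mem[0x0c]=0x1d, mem[0x20]=0xb8, mem[0x1c]=0xc3

MEM[0x0c,0x20,0x1c] = 1d b8 c3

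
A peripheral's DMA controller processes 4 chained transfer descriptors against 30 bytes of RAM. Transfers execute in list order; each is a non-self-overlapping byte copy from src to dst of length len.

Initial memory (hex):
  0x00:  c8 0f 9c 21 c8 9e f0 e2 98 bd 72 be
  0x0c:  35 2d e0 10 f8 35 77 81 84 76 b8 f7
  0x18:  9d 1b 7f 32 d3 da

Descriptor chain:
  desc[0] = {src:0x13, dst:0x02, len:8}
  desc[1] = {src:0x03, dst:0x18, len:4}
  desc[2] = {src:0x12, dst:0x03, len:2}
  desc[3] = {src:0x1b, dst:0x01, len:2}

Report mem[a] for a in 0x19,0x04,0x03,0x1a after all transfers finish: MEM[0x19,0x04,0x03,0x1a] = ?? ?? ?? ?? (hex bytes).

MEM[0x19,0x04,0x03,0x1a] = 76 81 77 b8

[0] 0x13->0x02 len=8 : 81 84 76 b8 f7 9d 1b 7f
[1] 0x03->0x18 len=4 : 84 76 b8 f7
[2] 0x12->0x03 len=2 : 77 81
[3] 0x1b->0x01 len=2 : f7 d3
query mem[0x19]=0x76, mem[0x04]=0x81, mem[0x03]=0x77, mem[0x1a]=0xb8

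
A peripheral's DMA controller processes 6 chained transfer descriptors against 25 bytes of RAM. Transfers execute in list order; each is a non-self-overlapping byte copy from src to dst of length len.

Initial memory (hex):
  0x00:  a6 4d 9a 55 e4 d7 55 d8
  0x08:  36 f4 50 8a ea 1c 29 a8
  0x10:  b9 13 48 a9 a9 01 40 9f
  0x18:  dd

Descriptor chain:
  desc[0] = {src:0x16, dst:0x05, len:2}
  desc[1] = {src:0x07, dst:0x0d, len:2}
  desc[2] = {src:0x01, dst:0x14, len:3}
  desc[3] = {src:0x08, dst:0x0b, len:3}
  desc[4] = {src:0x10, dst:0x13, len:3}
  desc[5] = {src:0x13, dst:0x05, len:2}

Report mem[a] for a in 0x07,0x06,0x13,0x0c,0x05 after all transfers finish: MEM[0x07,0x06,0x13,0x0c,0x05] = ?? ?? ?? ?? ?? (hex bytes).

MEM[0x07,0x06,0x13,0x0c,0x05] = d8 13 b9 f4 b9

#0 dst[0x05+2] := {0x40,0x9f}
#1 dst[0x0d+2] := {0xd8,0x36}
#2 dst[0x14+3] := {0x4d,0x9a,0x55}
#3 dst[0x0b+3] := {0x36,0xf4,0x50}
#4 dst[0x13+3] := {0xb9,0x13,0x48}
#5 dst[0x05+2] := {0xb9,0x13}
query mem[0x07]=0xd8, mem[0x06]=0x13, mem[0x13]=0xb9, mem[0x0c]=0xf4, mem[0x05]=0xb9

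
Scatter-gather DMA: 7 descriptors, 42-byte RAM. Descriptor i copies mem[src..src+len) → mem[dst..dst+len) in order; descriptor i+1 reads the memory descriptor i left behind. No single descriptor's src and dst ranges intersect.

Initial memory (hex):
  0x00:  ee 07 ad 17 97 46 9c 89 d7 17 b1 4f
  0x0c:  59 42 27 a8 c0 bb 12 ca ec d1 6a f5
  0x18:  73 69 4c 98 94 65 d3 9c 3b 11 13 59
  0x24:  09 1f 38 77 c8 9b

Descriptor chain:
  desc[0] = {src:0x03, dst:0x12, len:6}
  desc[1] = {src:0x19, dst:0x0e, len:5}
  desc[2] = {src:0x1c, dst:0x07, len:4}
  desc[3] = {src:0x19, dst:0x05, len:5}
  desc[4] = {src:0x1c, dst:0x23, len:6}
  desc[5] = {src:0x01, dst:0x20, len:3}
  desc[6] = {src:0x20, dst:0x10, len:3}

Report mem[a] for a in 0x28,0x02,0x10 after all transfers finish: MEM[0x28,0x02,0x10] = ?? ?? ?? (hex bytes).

#0 dst[0x12+6] := {0x17,0x97,0x46,0x9c,0x89,0xd7}
#1 dst[0x0e+5] := {0x69,0x4c,0x98,0x94,0x65}
#2 dst[0x07+4] := {0x94,0x65,0xd3,0x9c}
#3 dst[0x05+5] := {0x69,0x4c,0x98,0x94,0x65}
#4 dst[0x23+6] := {0x94,0x65,0xd3,0x9c,0x3b,0x11}
#5 dst[0x20+3] := {0x07,0xad,0x17}
#6 dst[0x10+3] := {0x07,0xad,0x17}
query mem[0x28]=0x11, mem[0x02]=0xad, mem[0x10]=0x07

MEM[0x28,0x02,0x10] = 11 ad 07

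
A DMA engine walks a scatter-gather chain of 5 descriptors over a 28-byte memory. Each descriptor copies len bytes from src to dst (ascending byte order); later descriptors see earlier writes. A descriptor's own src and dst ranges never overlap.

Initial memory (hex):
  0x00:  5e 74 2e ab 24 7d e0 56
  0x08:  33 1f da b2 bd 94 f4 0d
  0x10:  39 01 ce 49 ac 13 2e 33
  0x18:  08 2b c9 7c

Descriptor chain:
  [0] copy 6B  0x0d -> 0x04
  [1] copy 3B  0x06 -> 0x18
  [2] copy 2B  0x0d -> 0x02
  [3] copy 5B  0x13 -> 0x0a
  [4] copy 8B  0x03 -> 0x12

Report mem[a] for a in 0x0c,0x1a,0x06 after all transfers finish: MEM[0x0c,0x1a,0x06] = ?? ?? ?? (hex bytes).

  after D0: wrote 6B at 0x04 = 94f40d3901ce
  after D1: wrote 3B at 0x18 = 0d3901
  after D2: wrote 2B at 0x02 = 94f4
  after D3: wrote 5B at 0x0a = 49ac132e33
  after D4: wrote 8B at 0x12 = f494f40d3901ce49
query mem[0x0c]=0x13, mem[0x1a]=0x01, mem[0x06]=0x0d

MEM[0x0c,0x1a,0x06] = 13 01 0d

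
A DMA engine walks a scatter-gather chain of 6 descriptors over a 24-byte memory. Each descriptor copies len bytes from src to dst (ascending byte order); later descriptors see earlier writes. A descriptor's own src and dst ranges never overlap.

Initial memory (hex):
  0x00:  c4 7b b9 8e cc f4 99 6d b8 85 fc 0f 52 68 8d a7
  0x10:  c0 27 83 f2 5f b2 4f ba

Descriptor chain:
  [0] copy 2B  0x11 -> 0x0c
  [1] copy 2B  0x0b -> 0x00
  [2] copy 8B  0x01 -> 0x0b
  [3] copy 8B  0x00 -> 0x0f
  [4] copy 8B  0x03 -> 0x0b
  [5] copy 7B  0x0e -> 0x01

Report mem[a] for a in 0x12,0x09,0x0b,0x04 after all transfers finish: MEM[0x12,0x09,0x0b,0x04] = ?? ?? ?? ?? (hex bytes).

D0: mem[0x0c..0x0d] <- [27 83]
D1: mem[0x00..0x01] <- [0f 27]
D2: mem[0x0b..0x12] <- [27 b9 8e cc f4 99 6d b8]
D3: mem[0x0f..0x16] <- [0f 27 b9 8e cc f4 99 6d]
D4: mem[0x0b..0x12] <- [8e cc f4 99 6d b8 85 fc]
D5: mem[0x01..0x07] <- [99 6d b8 85 fc cc f4]
query mem[0x12]=0xfc, mem[0x09]=0x85, mem[0x0b]=0x8e, mem[0x04]=0x85

MEM[0x12,0x09,0x0b,0x04] = fc 85 8e 85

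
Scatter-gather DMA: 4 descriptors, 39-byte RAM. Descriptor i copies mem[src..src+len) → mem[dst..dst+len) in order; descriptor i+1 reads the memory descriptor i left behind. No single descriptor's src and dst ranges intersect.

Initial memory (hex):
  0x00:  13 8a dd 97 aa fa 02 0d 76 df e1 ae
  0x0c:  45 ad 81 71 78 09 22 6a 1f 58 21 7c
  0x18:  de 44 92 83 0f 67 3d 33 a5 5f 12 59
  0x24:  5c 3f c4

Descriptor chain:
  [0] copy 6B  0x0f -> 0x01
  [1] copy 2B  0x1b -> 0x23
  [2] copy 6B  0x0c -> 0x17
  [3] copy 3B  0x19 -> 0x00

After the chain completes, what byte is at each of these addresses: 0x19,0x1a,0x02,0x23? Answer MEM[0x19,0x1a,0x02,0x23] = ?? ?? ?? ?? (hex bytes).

MEM[0x19,0x1a,0x02,0x23] = 81 71 78 83

D0: mem[0x01..0x06] <- [71 78 09 22 6a 1f]
D1: mem[0x23..0x24] <- [83 0f]
D2: mem[0x17..0x1c] <- [45 ad 81 71 78 09]
D3: mem[0x00..0x02] <- [81 71 78]
query mem[0x19]=0x81, mem[0x1a]=0x71, mem[0x02]=0x78, mem[0x23]=0x83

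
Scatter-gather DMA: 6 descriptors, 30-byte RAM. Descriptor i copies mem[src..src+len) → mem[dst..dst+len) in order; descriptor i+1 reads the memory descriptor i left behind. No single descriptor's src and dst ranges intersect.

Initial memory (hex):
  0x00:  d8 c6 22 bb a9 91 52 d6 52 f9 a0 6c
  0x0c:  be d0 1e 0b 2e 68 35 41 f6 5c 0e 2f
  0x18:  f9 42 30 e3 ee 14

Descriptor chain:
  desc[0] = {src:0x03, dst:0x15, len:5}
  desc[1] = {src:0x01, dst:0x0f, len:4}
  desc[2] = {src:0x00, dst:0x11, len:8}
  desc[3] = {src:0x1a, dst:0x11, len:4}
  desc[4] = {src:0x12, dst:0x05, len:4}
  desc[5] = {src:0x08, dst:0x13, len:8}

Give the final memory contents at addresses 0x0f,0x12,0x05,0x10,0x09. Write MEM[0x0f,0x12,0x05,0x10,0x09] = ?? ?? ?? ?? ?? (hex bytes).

[0] 0x03->0x15 len=5 : bb a9 91 52 d6
[1] 0x01->0x0f len=4 : c6 22 bb a9
[2] 0x00->0x11 len=8 : d8 c6 22 bb a9 91 52 d6
[3] 0x1a->0x11 len=4 : 30 e3 ee 14
[4] 0x12->0x05 len=4 : e3 ee 14 a9
[5] 0x08->0x13 len=8 : a9 f9 a0 6c be d0 1e c6
query mem[0x0f]=0xc6, mem[0x12]=0xe3, mem[0x05]=0xe3, mem[0x10]=0x22, mem[0x09]=0xf9

MEM[0x0f,0x12,0x05,0x10,0x09] = c6 e3 e3 22 f9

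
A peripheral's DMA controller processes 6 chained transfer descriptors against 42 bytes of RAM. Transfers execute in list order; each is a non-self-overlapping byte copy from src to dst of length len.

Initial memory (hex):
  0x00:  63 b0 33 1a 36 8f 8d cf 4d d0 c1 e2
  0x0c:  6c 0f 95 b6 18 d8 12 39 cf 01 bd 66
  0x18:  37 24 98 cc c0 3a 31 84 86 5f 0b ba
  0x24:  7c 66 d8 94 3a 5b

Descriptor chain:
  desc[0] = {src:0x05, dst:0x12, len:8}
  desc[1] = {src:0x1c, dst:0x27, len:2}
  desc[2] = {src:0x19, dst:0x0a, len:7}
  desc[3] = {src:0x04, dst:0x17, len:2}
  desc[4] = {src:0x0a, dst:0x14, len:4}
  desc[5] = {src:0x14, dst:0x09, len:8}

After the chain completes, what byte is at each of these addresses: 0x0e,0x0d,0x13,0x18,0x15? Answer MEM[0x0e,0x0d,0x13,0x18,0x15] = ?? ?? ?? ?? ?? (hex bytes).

MEM[0x0e,0x0d,0x13,0x18,0x15] = 6c 8f 8d 8f 98

[0] 0x05->0x12 len=8 : 8f 8d cf 4d d0 c1 e2 6c
[1] 0x1c->0x27 len=2 : c0 3a
[2] 0x19->0x0a len=7 : 6c 98 cc c0 3a 31 84
[3] 0x04->0x17 len=2 : 36 8f
[4] 0x0a->0x14 len=4 : 6c 98 cc c0
[5] 0x14->0x09 len=8 : 6c 98 cc c0 8f 6c 98 cc
query mem[0x0e]=0x6c, mem[0x0d]=0x8f, mem[0x13]=0x8d, mem[0x18]=0x8f, mem[0x15]=0x98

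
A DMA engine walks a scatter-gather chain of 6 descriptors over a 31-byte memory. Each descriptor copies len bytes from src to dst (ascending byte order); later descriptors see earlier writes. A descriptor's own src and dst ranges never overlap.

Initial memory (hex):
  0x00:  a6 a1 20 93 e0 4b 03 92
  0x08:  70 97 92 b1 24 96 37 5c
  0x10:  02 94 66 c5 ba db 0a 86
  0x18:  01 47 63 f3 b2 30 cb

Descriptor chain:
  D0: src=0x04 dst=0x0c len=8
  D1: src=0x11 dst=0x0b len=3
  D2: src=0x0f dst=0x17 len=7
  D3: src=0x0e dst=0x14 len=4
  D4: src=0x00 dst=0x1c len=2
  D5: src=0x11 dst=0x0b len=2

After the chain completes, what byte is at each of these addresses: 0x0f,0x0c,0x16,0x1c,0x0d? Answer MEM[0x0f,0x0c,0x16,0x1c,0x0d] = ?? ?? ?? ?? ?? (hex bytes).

MEM[0x0f,0x0c,0x16,0x1c,0x0d] = 92 92 70 a6 b1

#0 dst[0x0c+8] := {0xe0,0x4b,0x03,0x92,0x70,0x97,0x92,0xb1}
#1 dst[0x0b+3] := {0x97,0x92,0xb1}
#2 dst[0x17+7] := {0x92,0x70,0x97,0x92,0xb1,0xba,0xdb}
#3 dst[0x14+4] := {0x03,0x92,0x70,0x97}
#4 dst[0x1c+2] := {0xa6,0xa1}
#5 dst[0x0b+2] := {0x97,0x92}
query mem[0x0f]=0x92, mem[0x0c]=0x92, mem[0x16]=0x70, mem[0x1c]=0xa6, mem[0x0d]=0xb1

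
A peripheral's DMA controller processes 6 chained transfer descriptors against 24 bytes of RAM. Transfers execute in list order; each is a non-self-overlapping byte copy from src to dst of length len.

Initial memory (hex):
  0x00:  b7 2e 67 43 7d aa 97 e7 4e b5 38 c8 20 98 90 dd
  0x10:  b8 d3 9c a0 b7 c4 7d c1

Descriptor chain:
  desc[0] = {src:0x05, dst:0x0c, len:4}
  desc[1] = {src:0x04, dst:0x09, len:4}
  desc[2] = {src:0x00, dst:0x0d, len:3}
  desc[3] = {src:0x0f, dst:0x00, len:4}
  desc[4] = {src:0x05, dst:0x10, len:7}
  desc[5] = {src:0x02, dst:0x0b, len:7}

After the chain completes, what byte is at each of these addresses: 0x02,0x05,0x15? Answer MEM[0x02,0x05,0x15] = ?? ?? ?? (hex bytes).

#0 dst[0x0c+4] := {0xaa,0x97,0xe7,0x4e}
#1 dst[0x09+4] := {0x7d,0xaa,0x97,0xe7}
#2 dst[0x0d+3] := {0xb7,0x2e,0x67}
#3 dst[0x00+4] := {0x67,0xb8,0xd3,0x9c}
#4 dst[0x10+7] := {0xaa,0x97,0xe7,0x4e,0x7d,0xaa,0x97}
#5 dst[0x0b+7] := {0xd3,0x9c,0x7d,0xaa,0x97,0xe7,0x4e}
query mem[0x02]=0xd3, mem[0x05]=0xaa, mem[0x15]=0xaa

MEM[0x02,0x05,0x15] = d3 aa aa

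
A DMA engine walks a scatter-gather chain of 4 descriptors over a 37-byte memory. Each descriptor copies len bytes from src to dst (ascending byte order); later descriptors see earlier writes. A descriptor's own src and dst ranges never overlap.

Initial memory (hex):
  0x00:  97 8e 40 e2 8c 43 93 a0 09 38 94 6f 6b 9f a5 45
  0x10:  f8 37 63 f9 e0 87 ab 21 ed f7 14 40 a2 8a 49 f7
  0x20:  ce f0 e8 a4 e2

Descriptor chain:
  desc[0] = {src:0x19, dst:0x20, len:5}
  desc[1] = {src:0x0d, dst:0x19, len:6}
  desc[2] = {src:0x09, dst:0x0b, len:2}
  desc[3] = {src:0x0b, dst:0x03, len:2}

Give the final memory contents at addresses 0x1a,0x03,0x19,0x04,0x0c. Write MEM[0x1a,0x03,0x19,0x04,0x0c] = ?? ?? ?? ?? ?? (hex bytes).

MEM[0x1a,0x03,0x19,0x04,0x0c] = a5 38 9f 94 94

D0: mem[0x20..0x24] <- [f7 14 40 a2 8a]
D1: mem[0x19..0x1e] <- [9f a5 45 f8 37 63]
D2: mem[0x0b..0x0c] <- [38 94]
D3: mem[0x03..0x04] <- [38 94]
query mem[0x1a]=0xa5, mem[0x03]=0x38, mem[0x19]=0x9f, mem[0x04]=0x94, mem[0x0c]=0x94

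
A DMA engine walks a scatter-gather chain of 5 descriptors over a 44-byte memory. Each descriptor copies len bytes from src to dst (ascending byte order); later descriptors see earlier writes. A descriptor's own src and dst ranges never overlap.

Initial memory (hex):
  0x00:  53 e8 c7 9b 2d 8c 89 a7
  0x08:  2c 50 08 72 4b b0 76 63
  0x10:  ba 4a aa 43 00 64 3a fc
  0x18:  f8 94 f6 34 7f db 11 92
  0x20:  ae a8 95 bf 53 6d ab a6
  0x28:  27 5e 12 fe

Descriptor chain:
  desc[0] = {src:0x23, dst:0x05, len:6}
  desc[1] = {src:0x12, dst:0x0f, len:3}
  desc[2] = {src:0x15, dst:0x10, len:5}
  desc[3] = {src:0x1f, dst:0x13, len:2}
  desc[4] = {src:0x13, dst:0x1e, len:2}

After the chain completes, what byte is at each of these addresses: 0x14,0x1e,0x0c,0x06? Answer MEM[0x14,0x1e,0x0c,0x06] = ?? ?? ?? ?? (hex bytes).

MEM[0x14,0x1e,0x0c,0x06] = ae 92 4b 53

  after D0: wrote 6B at 0x05 = bf536daba627
  after D1: wrote 3B at 0x0f = aa4300
  after D2: wrote 5B at 0x10 = 643afcf894
  after D3: wrote 2B at 0x13 = 92ae
  after D4: wrote 2B at 0x1e = 92ae
query mem[0x14]=0xae, mem[0x1e]=0x92, mem[0x0c]=0x4b, mem[0x06]=0x53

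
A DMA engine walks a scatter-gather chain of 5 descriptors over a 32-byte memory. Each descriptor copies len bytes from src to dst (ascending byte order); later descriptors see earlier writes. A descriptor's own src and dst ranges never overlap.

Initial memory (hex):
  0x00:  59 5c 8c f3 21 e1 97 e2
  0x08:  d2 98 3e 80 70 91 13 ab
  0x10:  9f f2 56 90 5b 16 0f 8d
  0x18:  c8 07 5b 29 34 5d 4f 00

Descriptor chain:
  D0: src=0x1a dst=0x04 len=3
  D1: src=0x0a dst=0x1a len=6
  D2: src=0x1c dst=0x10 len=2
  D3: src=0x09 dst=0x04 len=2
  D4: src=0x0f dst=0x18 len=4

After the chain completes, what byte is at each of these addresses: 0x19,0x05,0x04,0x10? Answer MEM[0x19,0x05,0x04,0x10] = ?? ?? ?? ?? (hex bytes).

#0 dst[0x04+3] := {0x5b,0x29,0x34}
#1 dst[0x1a+6] := {0x3e,0x80,0x70,0x91,0x13,0xab}
#2 dst[0x10+2] := {0x70,0x91}
#3 dst[0x04+2] := {0x98,0x3e}
#4 dst[0x18+4] := {0xab,0x70,0x91,0x56}
query mem[0x19]=0x70, mem[0x05]=0x3e, mem[0x04]=0x98, mem[0x10]=0x70

MEM[0x19,0x05,0x04,0x10] = 70 3e 98 70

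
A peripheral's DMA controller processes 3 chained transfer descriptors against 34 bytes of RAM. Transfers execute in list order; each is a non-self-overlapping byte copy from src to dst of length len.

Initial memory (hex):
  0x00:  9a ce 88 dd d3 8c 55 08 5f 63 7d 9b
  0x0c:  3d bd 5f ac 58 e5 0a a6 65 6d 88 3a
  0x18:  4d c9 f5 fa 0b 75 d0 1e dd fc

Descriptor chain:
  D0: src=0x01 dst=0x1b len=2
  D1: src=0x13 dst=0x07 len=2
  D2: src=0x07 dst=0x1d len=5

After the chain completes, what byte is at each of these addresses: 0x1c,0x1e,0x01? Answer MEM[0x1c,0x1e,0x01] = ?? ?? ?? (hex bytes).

  after D0: wrote 2B at 0x1b = ce88
  after D1: wrote 2B at 0x07 = a665
  after D2: wrote 5B at 0x1d = a665637d9b
query mem[0x1c]=0x88, mem[0x1e]=0x65, mem[0x01]=0xce

MEM[0x1c,0x1e,0x01] = 88 65 ce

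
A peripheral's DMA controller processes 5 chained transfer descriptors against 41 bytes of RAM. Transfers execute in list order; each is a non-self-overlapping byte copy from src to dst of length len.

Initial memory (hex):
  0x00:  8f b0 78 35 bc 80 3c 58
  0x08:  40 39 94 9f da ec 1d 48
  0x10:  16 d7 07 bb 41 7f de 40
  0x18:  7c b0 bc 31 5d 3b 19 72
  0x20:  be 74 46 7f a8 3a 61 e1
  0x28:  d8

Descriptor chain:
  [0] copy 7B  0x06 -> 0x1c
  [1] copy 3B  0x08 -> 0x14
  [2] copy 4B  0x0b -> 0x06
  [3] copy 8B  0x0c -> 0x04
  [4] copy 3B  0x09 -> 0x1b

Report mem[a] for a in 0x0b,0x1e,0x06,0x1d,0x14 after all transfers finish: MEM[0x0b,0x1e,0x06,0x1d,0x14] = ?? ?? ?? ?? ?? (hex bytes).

[0] 0x06->0x1c len=7 : 3c 58 40 39 94 9f da
[1] 0x08->0x14 len=3 : 40 39 94
[2] 0x0b->0x06 len=4 : 9f da ec 1d
[3] 0x0c->0x04 len=8 : da ec 1d 48 16 d7 07 bb
[4] 0x09->0x1b len=3 : d7 07 bb
query mem[0x0b]=0xbb, mem[0x1e]=0x40, mem[0x06]=0x1d, mem[0x1d]=0xbb, mem[0x14]=0x40

MEM[0x0b,0x1e,0x06,0x1d,0x14] = bb 40 1d bb 40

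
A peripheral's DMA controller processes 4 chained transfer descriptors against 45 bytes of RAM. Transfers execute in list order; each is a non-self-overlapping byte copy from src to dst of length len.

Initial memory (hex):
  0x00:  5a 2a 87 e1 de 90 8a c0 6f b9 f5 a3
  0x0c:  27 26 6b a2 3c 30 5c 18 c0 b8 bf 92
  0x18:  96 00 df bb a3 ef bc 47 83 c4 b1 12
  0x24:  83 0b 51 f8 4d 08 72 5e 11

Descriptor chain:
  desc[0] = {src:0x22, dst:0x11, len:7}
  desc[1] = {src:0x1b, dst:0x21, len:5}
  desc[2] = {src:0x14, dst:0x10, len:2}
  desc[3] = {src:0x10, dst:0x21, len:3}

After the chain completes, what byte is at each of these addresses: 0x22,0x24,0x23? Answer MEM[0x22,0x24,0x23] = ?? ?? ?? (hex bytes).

  after D0: wrote 7B at 0x11 = b112830b51f84d
  after D1: wrote 5B at 0x21 = bba3efbc47
  after D2: wrote 2B at 0x10 = 0b51
  after D3: wrote 3B at 0x21 = 0b5112
query mem[0x22]=0x51, mem[0x24]=0xbc, mem[0x23]=0x12

MEM[0x22,0x24,0x23] = 51 bc 12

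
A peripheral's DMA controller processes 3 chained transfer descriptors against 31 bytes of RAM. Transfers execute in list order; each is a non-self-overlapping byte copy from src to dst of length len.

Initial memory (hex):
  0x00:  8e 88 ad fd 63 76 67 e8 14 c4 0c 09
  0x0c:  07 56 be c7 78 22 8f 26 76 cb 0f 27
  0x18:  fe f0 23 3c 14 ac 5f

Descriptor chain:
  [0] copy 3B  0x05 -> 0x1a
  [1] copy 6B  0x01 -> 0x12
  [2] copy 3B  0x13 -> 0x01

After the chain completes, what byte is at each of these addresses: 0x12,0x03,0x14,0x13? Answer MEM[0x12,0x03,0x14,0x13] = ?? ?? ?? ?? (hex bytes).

  after D0: wrote 3B at 0x1a = 7667e8
  after D1: wrote 6B at 0x12 = 88adfd637667
  after D2: wrote 3B at 0x01 = adfd63
query mem[0x12]=0x88, mem[0x03]=0x63, mem[0x14]=0xfd, mem[0x13]=0xad

MEM[0x12,0x03,0x14,0x13] = 88 63 fd ad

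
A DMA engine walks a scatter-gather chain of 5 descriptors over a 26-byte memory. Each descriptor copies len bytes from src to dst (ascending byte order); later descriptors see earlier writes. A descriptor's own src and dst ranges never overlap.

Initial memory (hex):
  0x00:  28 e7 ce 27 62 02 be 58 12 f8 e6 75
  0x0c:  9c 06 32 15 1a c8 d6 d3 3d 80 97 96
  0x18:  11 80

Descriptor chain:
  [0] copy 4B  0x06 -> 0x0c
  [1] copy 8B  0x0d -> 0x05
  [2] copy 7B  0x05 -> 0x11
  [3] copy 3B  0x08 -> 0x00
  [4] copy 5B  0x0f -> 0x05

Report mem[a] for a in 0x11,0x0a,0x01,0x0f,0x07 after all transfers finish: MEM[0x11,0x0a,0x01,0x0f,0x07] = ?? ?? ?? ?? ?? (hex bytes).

MEM[0x11,0x0a,0x01,0x0f,0x07] = 58 d6 c8 f8 58

D0: mem[0x0c..0x0f] <- [be 58 12 f8]
D1: mem[0x05..0x0c] <- [58 12 f8 1a c8 d6 d3 3d]
D2: mem[0x11..0x17] <- [58 12 f8 1a c8 d6 d3]
D3: mem[0x00..0x02] <- [1a c8 d6]
D4: mem[0x05..0x09] <- [f8 1a 58 12 f8]
query mem[0x11]=0x58, mem[0x0a]=0xd6, mem[0x01]=0xc8, mem[0x0f]=0xf8, mem[0x07]=0x58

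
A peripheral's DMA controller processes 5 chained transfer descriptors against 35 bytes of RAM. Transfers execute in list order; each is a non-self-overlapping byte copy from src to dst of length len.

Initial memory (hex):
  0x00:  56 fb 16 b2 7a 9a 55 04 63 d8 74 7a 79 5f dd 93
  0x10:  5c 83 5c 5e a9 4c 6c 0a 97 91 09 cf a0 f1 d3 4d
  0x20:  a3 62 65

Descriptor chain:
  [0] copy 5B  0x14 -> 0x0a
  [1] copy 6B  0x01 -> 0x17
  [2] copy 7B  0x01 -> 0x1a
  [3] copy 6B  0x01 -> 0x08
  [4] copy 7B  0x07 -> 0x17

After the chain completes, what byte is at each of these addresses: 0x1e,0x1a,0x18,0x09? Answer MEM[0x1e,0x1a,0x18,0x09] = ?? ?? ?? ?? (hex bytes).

  after D0: wrote 5B at 0x0a = a94c6c0a97
  after D1: wrote 6B at 0x17 = fb16b27a9a55
  after D2: wrote 7B at 0x1a = fb16b27a9a5504
  after D3: wrote 6B at 0x08 = fb16b27a9a55
  after D4: wrote 7B at 0x17 = 04fb16b27a9a55
query mem[0x1e]=0x9a, mem[0x1a]=0xb2, mem[0x18]=0xfb, mem[0x09]=0x16

MEM[0x1e,0x1a,0x18,0x09] = 9a b2 fb 16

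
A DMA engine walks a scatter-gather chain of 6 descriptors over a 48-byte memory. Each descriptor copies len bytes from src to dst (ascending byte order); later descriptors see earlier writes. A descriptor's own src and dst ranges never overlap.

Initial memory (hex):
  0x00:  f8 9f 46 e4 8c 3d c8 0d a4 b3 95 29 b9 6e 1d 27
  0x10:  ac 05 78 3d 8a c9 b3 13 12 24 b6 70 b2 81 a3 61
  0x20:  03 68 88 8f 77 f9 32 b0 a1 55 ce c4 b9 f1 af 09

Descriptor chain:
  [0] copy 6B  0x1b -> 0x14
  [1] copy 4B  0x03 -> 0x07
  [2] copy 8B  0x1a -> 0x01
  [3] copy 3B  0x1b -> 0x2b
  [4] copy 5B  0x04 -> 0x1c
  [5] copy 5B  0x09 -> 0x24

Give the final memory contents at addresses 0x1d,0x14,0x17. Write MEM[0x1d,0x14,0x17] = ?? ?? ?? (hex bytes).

D0: mem[0x14..0x19] <- [70 b2 81 a3 61 03]
D1: mem[0x07..0x0a] <- [e4 8c 3d c8]
D2: mem[0x01..0x08] <- [b6 70 b2 81 a3 61 03 68]
D3: mem[0x2b..0x2d] <- [70 b2 81]
D4: mem[0x1c..0x20] <- [81 a3 61 03 68]
D5: mem[0x24..0x28] <- [3d c8 29 b9 6e]
query mem[0x1d]=0xa3, mem[0x14]=0x70, mem[0x17]=0xa3

MEM[0x1d,0x14,0x17] = a3 70 a3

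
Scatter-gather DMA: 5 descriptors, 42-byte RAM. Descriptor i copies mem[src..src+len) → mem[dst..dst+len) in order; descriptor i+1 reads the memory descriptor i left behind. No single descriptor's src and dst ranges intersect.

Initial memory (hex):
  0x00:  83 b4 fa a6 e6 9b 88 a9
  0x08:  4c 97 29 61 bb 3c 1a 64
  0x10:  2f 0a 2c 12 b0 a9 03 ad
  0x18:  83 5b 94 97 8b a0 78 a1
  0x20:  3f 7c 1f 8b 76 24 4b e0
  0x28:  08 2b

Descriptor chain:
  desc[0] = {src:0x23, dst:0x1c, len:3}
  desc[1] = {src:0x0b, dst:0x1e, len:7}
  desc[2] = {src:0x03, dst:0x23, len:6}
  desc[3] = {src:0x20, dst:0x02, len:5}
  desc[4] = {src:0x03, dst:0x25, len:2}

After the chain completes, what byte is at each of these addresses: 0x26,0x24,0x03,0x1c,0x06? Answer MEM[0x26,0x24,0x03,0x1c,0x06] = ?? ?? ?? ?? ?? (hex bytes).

  after D0: wrote 3B at 0x1c = 8b7624
  after D1: wrote 7B at 0x1e = 61bb3c1a642f0a
  after D2: wrote 6B at 0x23 = a6e69b88a94c
  after D3: wrote 5B at 0x02 = 3c1a64a6e6
  after D4: wrote 2B at 0x25 = 1a64
query mem[0x26]=0x64, mem[0x24]=0xe6, mem[0x03]=0x1a, mem[0x1c]=0x8b, mem[0x06]=0xe6

MEM[0x26,0x24,0x03,0x1c,0x06] = 64 e6 1a 8b e6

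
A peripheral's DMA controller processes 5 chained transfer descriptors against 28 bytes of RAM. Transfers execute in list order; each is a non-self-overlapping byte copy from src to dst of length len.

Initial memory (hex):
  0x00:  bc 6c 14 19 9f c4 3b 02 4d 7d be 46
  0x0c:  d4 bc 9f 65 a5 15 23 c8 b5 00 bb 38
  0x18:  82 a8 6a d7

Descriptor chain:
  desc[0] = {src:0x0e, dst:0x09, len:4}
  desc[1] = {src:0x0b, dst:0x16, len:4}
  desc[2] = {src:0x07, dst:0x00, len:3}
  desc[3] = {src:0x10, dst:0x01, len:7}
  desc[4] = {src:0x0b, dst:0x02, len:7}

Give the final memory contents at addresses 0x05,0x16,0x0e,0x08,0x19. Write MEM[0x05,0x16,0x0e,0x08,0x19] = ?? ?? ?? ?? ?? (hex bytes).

MEM[0x05,0x16,0x0e,0x08,0x19] = 9f a5 9f 15 9f

  after D0: wrote 4B at 0x09 = 9f65a515
  after D1: wrote 4B at 0x16 = a515bc9f
  after D2: wrote 3B at 0x00 = 024d9f
  after D3: wrote 7B at 0x01 = a51523c8b500a5
  after D4: wrote 7B at 0x02 = a515bc9f65a515
query mem[0x05]=0x9f, mem[0x16]=0xa5, mem[0x0e]=0x9f, mem[0x08]=0x15, mem[0x19]=0x9f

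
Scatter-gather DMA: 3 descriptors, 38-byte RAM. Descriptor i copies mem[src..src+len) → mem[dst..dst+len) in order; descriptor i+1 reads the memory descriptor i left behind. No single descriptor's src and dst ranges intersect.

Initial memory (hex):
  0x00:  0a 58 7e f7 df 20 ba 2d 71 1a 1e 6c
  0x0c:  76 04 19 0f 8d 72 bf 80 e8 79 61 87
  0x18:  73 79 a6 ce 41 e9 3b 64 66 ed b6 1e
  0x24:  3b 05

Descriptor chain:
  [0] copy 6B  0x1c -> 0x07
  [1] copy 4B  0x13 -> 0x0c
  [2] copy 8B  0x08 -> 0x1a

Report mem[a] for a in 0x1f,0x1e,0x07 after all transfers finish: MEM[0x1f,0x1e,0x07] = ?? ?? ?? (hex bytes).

[0] 0x1c->0x07 len=6 : 41 e9 3b 64 66 ed
[1] 0x13->0x0c len=4 : 80 e8 79 61
[2] 0x08->0x1a len=8 : e9 3b 64 66 80 e8 79 61
query mem[0x1f]=0xe8, mem[0x1e]=0x80, mem[0x07]=0x41

MEM[0x1f,0x1e,0x07] = e8 80 41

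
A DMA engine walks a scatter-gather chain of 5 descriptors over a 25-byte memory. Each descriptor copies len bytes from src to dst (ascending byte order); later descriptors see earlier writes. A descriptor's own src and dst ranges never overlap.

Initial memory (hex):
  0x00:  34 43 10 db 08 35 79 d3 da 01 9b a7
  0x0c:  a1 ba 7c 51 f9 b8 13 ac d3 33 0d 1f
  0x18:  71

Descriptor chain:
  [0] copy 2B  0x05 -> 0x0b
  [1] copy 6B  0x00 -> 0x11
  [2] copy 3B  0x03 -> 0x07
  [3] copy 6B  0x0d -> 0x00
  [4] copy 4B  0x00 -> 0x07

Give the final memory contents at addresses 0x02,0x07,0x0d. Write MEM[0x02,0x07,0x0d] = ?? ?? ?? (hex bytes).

  after D0: wrote 2B at 0x0b = 3579
  after D1: wrote 6B at 0x11 = 344310db0835
  after D2: wrote 3B at 0x07 = db0835
  after D3: wrote 6B at 0x00 = ba7c51f93443
  after D4: wrote 4B at 0x07 = ba7c51f9
query mem[0x02]=0x51, mem[0x07]=0xba, mem[0x0d]=0xba

MEM[0x02,0x07,0x0d] = 51 ba ba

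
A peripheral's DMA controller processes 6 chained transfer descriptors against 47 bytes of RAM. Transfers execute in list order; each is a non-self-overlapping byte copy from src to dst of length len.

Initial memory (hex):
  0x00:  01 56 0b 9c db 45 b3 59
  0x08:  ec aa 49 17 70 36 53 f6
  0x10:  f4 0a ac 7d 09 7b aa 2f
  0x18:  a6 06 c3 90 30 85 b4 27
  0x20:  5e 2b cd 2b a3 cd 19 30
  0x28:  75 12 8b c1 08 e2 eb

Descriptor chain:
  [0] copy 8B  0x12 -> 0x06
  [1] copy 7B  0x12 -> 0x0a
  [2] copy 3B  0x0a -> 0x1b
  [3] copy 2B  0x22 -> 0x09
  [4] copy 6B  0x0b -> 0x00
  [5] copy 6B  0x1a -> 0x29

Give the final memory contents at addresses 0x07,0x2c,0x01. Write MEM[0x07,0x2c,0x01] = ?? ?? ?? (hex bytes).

MEM[0x07,0x2c,0x01] = 7d 09 09

[0] 0x12->0x06 len=8 : ac 7d 09 7b aa 2f a6 06
[1] 0x12->0x0a len=7 : ac 7d 09 7b aa 2f a6
[2] 0x0a->0x1b len=3 : ac 7d 09
[3] 0x22->0x09 len=2 : cd 2b
[4] 0x0b->0x00 len=6 : 7d 09 7b aa 2f a6
[5] 0x1a->0x29 len=6 : c3 ac 7d 09 b4 27
query mem[0x07]=0x7d, mem[0x2c]=0x09, mem[0x01]=0x09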